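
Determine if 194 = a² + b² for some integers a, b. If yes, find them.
5² + 13² (a=5, b=13)

Factorization: 194 = 2 × 97
By Fermat: n is sum of two squares iff every prime p ≡ 3 (mod 4) appears to even power.
All primes ≡ 3 (mod 4) appear to even power.
Search a = 0, 1, 2, … for 194 - a² a perfect square: first hit at a = 5: 194 - 25 = 169 = 13².
194 = 5² + 13² = 25 + 169 ✓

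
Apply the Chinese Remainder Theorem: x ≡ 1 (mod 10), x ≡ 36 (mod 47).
271

Using Chinese Remainder Theorem:
M = 10 × 47 = 470
M1 = 47, M2 = 10
y1 = 47^(-1) mod 10 = 3
y2 = 10^(-1) mod 47 = 33
x = (1×47×3 + 36×10×33) mod 470 = 271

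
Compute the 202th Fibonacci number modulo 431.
190

Matrix identity: Q^n = [[F_(n+1), F_n], [F_n, F_(n-1)]] with Q = [[1,1],[1,0]].
n = 202 = 11001010₂. Square-and-multiply, entries mod 431:
Q^1 = [[1,1],[1,0]]
Q^3 = (Q^1)²·Q = [[3,2],[2,1]]
Q^6 = (Q^3)² = [[13,8],[8,5]]
Q^12 = (Q^6)² = [[233,144],[144,89]]
Q^25 = (Q^12)²·Q = [[282,31],[31,251]]
Q^50 = (Q^25)² = [[319,145],[145,174]]
Q^101 = (Q^50)²·Q = [[321,382],[382,370]]
Q^202 = (Q^101)² = [[278,190],[190,88]]
F_202 mod 431 = Q^202[0][1] = 190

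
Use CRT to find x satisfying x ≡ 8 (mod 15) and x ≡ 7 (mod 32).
263

Using Chinese Remainder Theorem:
M = 15 × 32 = 480
M1 = 32, M2 = 15
y1 = 32^(-1) mod 15 = 8
y2 = 15^(-1) mod 32 = 15
x = (8×32×8 + 7×15×15) mod 480 = 263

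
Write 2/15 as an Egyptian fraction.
1/8 + 1/120

Greedy algorithm:
2/15: ceiling(15/2) = 8, use 1/8
1/120: ceiling(120/1) = 120, use 1/120
Result: 2/15 = 1/8 + 1/120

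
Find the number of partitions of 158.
88751778802

p(n) counts ways to write n as a sum of positive integers (order ignored).
Euler's pentagonal recurrence: p(k) = p(k-1) + p(k-2) - p(k-5) - p(k-7) + p(k-12) + p(k-15) - ... (offsets j(3j∓1)/2, signs ++--, p(0)=1, p(<0)=0).
DP table for k = 0..157: p(0)=1, p(1)=1, p(2)=2, p(3)=3, p(4)=5, p(5)=7, p(6)=11, p(7)=15, p(8)=22, p(9)=30, p(10)=42, p(11)=56, p(12)=77, p(13)=101, p(14)=135, p(15)=176, p(16)=231, p(17)=297, p(18)=385, p(19)=490, p(20)=627, p(21)=792, p(22)=1002, p(23)=1255, p(24)=1575, p(25)=1958, p(26)=2436, p(27)=3010, p(28)=3718, p(29)=4565, p(30)=5604, p(31)=6842, p(32)=8349, p(33)=10143, p(34)=12310, p(35)=14883, p(36)=17977, p(37)=21637, p(38)=26015, p(39)=31185, p(40)=37338, p(41)=44583, p(42)=53174, p(43)=63261, p(44)=75175, p(45)=89134, p(46)=105558, p(47)=124754, p(48)=147273, p(49)=173525, p(50)=204226, p(51)=239943, p(52)=281589, p(53)=329931, p(54)=386155, p(55)=451276, p(56)=526823, p(57)=614154, p(58)=715220, p(59)=831820, p(60)=966467, p(61)=1121505, p(62)=1300156, p(63)=1505499, p(64)=1741630, p(65)=2012558, p(66)=2323520, p(67)=2679689, p(68)=3087735, p(69)=3554345, p(70)=4087968, p(71)=4697205, p(72)=5392783, p(73)=6185689, p(74)=7089500, p(75)=8118264, p(76)=9289091, p(77)=10619863, p(78)=12132164, p(79)=13848650, p(80)=15796476, p(81)=18004327, p(82)=20506255, p(83)=23338469, p(84)=26543660, p(85)=30167357, p(86)=34262962, p(87)=38887673, p(88)=44108109, p(89)=49995925, p(90)=56634173, p(91)=64112359, p(92)=72533807, p(93)=82010177, p(94)=92669720, p(95)=104651419, p(96)=118114304, p(97)=133230930, p(98)=150198136, p(99)=169229875, p(100)=190569292, p(101)=214481126, p(102)=241265379, p(103)=271248950, p(104)=304801365, p(105)=342325709, p(106)=384276336, p(107)=431149389, p(108)=483502844, p(109)=541946240, p(110)=607163746, p(111)=679903203, p(112)=761002156, p(113)=851376628, p(114)=952050665, p(115)=1064144451, p(116)=1188908248, p(117)=1327710076, p(118)=1482074143, p(119)=1653668665, p(120)=1844349560, p(121)=2056148051, p(122)=2291320912, p(123)=2552338241, p(124)=2841940500, p(125)=3163127352, p(126)=3519222692, p(127)=3913864295, p(128)=4351078600, p(129)=4835271870, p(130)=5371315400, p(131)=5964539504, p(132)=6620830889, p(133)=7346629512, p(134)=8149040695, p(135)=9035836076, p(136)=10015581680, p(137)=11097645016, p(138)=12292341831, p(139)=13610949895, p(140)=15065878135, p(141)=16670689208, p(142)=18440293320, p(143)=20390982757, p(144)=22540654445, p(145)=24908858009, p(146)=27517052599, p(147)=30388671978, p(148)=33549419497, p(149)=37027355200, p(150)=40853235313, p(151)=45060624582, p(152)=49686288421, p(153)=54770336324, p(154)=60356673280, p(155)=66493182097, p(156)=73232243759, p(157)=80630964769.
Final step: p(158) = p(157) + p(156) - p(153) - p(151) + p(146) + p(143) - p(136) - p(132) + p(123) + p(118) - p(107) - p(101) + p(88) + p(81) - p(66) - p(58) + p(41) + p(32) - p(13) - p(3)
= 80630964769 + 73232243759 - 54770336324 - 45060624582 + 27517052599 + 20390982757 - 10015581680 - 6620830889 + 2552338241 + 1482074143 - 431149389 - 214481126 + 44108109 + 18004327 - 2323520 - 715220 + 44583 + 8349 - 101 - 3
= 88751778802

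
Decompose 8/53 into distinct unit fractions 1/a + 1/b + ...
1/7 + 1/124 + 1/46004

Greedy algorithm:
8/53: ceiling(53/8) = 7, use 1/7
3/371: ceiling(371/3) = 124, use 1/124
1/46004: ceiling(46004/1) = 46004, use 1/46004
Result: 8/53 = 1/7 + 1/124 + 1/46004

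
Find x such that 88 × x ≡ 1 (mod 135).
112

gcd(88, 135) = 1, so the inverse exists.
Extended Euclidean algorithm on (135, 88):
135 = 1 × 88 + 47  ⟹  47 = (1)·135 + (-1)·88
88 = 1 × 47 + 41  ⟹  41 = (-1)·135 + (2)·88
47 = 1 × 41 + 6  ⟹  6 = (2)·135 + (-3)·88
41 = 6 × 6 + 5  ⟹  5 = (-13)·135 + (20)·88
6 = 1 × 5 + 1  ⟹  1 = (15)·135 + (-23)·88
So (-23)·88 ≡ 1 (mod 135), i.e. 88^(-1) ≡ -23 ≡ 112 (mod 135).
Check: 88 × 112 = 9856 ≡ 1 (mod 135)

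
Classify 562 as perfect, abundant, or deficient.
deficient

Proper divisors of 562: sum = 1 + 2 + 281 = 284
Since 284 < 562, 562 is deficient.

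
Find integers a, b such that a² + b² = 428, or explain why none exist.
Not possible

Factorization: 428 = 2^2 × 107
By Fermat: n is sum of two squares iff every prime p ≡ 3 (mod 4) appears to even power.
Prime(s) ≡ 3 (mod 4) with odd exponent: [(107, 1)]
Therefore 428 cannot be expressed as a² + b².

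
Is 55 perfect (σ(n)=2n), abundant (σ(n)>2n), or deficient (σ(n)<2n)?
deficient

Proper divisors of 55: sum = 1 + 5 + 11 = 17
Since 17 < 55, 55 is deficient.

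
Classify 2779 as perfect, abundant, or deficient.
deficient

Proper divisors of 2779: sum = 1 + 7 + 397 = 405
Since 405 < 2779, 2779 is deficient.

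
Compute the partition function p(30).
5604

p(n) counts ways to write n as a sum of positive integers (order ignored).
Euler's pentagonal recurrence: p(k) = p(k-1) + p(k-2) - p(k-5) - p(k-7) + p(k-12) + p(k-15) - ... (offsets j(3j∓1)/2, signs ++--, p(0)=1, p(<0)=0).
DP table for k = 0..29: p(0)=1, p(1)=1, p(2)=2, p(3)=3, p(4)=5, p(5)=7, p(6)=11, p(7)=15, p(8)=22, p(9)=30, p(10)=42, p(11)=56, p(12)=77, p(13)=101, p(14)=135, p(15)=176, p(16)=231, p(17)=297, p(18)=385, p(19)=490, p(20)=627, p(21)=792, p(22)=1002, p(23)=1255, p(24)=1575, p(25)=1958, p(26)=2436, p(27)=3010, p(28)=3718, p(29)=4565.
Final step: p(30) = p(29) + p(28) - p(25) - p(23) + p(18) + p(15) - p(8) - p(4)
= 4565 + 3718 - 1958 - 1255 + 385 + 176 - 22 - 5
= 5604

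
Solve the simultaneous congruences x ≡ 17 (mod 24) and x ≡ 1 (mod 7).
113

Using Chinese Remainder Theorem:
M = 24 × 7 = 168
M1 = 7, M2 = 24
y1 = 7^(-1) mod 24 = 7
y2 = 24^(-1) mod 7 = 5
x = (17×7×7 + 1×24×5) mod 168 = 113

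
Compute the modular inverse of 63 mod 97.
77

gcd(63, 97) = 1, so the inverse exists.
Extended Euclidean algorithm on (97, 63):
97 = 1 × 63 + 34  ⟹  34 = (1)·97 + (-1)·63
63 = 1 × 34 + 29  ⟹  29 = (-1)·97 + (2)·63
34 = 1 × 29 + 5  ⟹  5 = (2)·97 + (-3)·63
29 = 5 × 5 + 4  ⟹  4 = (-11)·97 + (17)·63
5 = 1 × 4 + 1  ⟹  1 = (13)·97 + (-20)·63
So (-20)·63 ≡ 1 (mod 97), i.e. 63^(-1) ≡ -20 ≡ 77 (mod 97).
Check: 63 × 77 = 4851 ≡ 1 (mod 97)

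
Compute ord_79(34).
78

79 is prime, so ord(34) divides φ(79) = 78.
Divisors of 78: 1, 2, 3, 6, 13, 26, 39, 78.
Repeated squaring: 34^1 ≡ 34, 34^2 ≡ 50, 34^4 ≡ 51, 34^8 ≡ 73, 34^16 ≡ 36, 34^32 ≡ 32, 34^64 ≡ 76 (mod 79).
Test 34^d mod 79 for each divisor d in increasing order:
34^1 ≡ 34
34^2 ≡ 50
34^3 = 34^2·34^1 ≡ 41
34^6 = 34^4·34^2 ≡ 22
34^13 = 34^8·34^4·34^1 ≡ 24
34^26 = 34^16·34^8·34^2 ≡ 23
34^39 = 34^32·34^4·34^2·34^1 ≡ 78
34^78 = 34^64·34^8·34^4·34^2 ≡ 1  ← first divisor giving 1
The order is 78.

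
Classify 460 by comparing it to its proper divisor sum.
abundant

Proper divisors of 460: sum = 1 + 2 + 4 + 5 + 10 + 20 + 23 + 46 + 92 + 115 + 230 = 548
Since 548 > 460, 460 is abundant.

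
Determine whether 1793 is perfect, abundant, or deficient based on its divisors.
deficient

Proper divisors of 1793: sum = 1 + 11 + 163 = 175
Since 175 < 1793, 1793 is deficient.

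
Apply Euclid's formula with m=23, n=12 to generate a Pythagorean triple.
(385, 552, 673)

Euclid's formula: a = m² - n², b = 2mn, c = m² + n²
m = 23, n = 12
a = 23² - 12² = 529 - 144 = 385
b = 2 × 23 × 12 = 552
c = 23² + 12² = 529 + 144 = 673
Verification: 385² + 552² = 148225 + 304704 = 452929 = 673² ✓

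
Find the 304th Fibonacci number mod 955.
163

Matrix identity: Q^n = [[F_(n+1), F_n], [F_n, F_(n-1)]] with Q = [[1,1],[1,0]].
n = 304 = 100110000₂. Square-and-multiply, entries mod 955:
Q^1 = [[1,1],[1,0]]
Q^2 = (Q^1)² = [[2,1],[1,1]]
Q^4 = (Q^2)² = [[5,3],[3,2]]
Q^9 = (Q^4)²·Q = [[55,34],[34,21]]
Q^19 = (Q^9)²·Q = [[80,361],[361,674]]
Q^38 = (Q^19)² = [[156,19],[19,137]]
Q^76 = (Q^38)² = [[822,792],[792,30]]
Q^152 = (Q^76)² = [[328,554],[554,729]]
Q^304 = (Q^152)² = [[30,163],[163,822]]
F_304 mod 955 = Q^304[0][1] = 163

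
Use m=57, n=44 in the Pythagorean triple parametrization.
(1313, 5016, 5185)

Euclid's formula: a = m² - n², b = 2mn, c = m² + n²
m = 57, n = 44
a = 57² - 44² = 3249 - 1936 = 1313
b = 2 × 57 × 44 = 5016
c = 57² + 44² = 3249 + 1936 = 5185
Verification: 1313² + 5016² = 1723969 + 25160256 = 26884225 = 5185² ✓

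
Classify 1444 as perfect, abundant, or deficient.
deficient

Proper divisors of 1444: sum = 1 + 2 + 4 + 19 + 38 + 76 + 361 + 722 = 1223
Since 1223 < 1444, 1444 is deficient.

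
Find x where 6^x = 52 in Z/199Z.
48

Baby-step giant-step with step n = ⌈√199⌉ = 15.
Baby steps 6^j mod 199 (j:value) for j=0..14: 0:1, 1:6, 2:36, 3:17, 4:102, 5:15, 6:90, 7:142, 8:56, 9:137, 10:26, 11:156, 12:140, 13:44, 14:65.
Giant-step multiplier: 6^(-15) ≡ 6^(198-15) = 6^183 ≡ 174 (mod 199).
Giant steps γ_i = 52·174^i mod 199: γ_0=52, γ_1=93, γ_2=63, γ_3=17 (in table at j=3).
x = i·n + j = 3·15 + 3 = 48.
Check: 6^48 ≡ 52 (mod 199).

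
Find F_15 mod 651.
610

Matrix identity: Q^n = [[F_(n+1), F_n], [F_n, F_(n-1)]] with Q = [[1,1],[1,0]].
n = 15 = 1111₂. Square-and-multiply, entries mod 651:
Q^1 = [[1,1],[1,0]]
Q^3 = (Q^1)²·Q = [[3,2],[2,1]]
Q^7 = (Q^3)²·Q = [[21,13],[13,8]]
Q^15 = (Q^7)²·Q = [[336,610],[610,377]]
F_15 mod 651 = Q^15[0][1] = 610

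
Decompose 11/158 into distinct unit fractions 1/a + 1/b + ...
1/15 + 1/339 + 1/267810

Greedy algorithm:
11/158: ceiling(158/11) = 15, use 1/15
7/2370: ceiling(2370/7) = 339, use 1/339
1/267810: ceiling(267810/1) = 267810, use 1/267810
Result: 11/158 = 1/15 + 1/339 + 1/267810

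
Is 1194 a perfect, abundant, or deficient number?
abundant

Proper divisors of 1194: sum = 1 + 2 + 3 + 6 + 199 + 398 + 597 = 1206
Since 1206 > 1194, 1194 is abundant.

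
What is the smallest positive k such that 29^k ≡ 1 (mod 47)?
46

47 is prime, so ord(29) divides φ(47) = 46.
Divisors of 46: 1, 2, 23, 46.
Repeated squaring: 29^1 ≡ 29, 29^2 ≡ 42, 29^4 ≡ 25, 29^8 ≡ 14, 29^16 ≡ 8, 29^32 ≡ 17 (mod 47).
Test 29^d mod 47 for each divisor d in increasing order:
29^1 ≡ 29
29^2 ≡ 42
29^23 = 29^16·29^4·29^2·29^1 ≡ 46
29^46 = 29^32·29^8·29^4·29^2 ≡ 1  ← first divisor giving 1
The order is 46.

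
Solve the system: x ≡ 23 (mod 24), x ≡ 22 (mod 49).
71

Using Chinese Remainder Theorem:
M = 24 × 49 = 1176
M1 = 49, M2 = 24
y1 = 49^(-1) mod 24 = 1
y2 = 24^(-1) mod 49 = 47
x = (23×49×1 + 22×24×47) mod 1176 = 71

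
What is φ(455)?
288

455 = 5 × 7 × 13
φ(n) = n × ∏(1 - 1/p) for each prime p dividing n
φ(455) = 455 × (1 - 1/5) × (1 - 1/7) × (1 - 1/13) = 288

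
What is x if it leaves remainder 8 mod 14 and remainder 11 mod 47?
246

Using Chinese Remainder Theorem:
M = 14 × 47 = 658
M1 = 47, M2 = 14
y1 = 47^(-1) mod 14 = 3
y2 = 14^(-1) mod 47 = 37
x = (8×47×3 + 11×14×37) mod 658 = 246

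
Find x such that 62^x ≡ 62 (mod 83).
1

Baby-step giant-step with step n = ⌈√83⌉ = 10.
Baby steps 62^j mod 83 (j:value) for j=0..9: 0:1, 1:62, 2:26, 3:35, 4:12, 5:80, 6:63, 7:5, 8:61, 9:47.
h = 62 is already in the table at j=1, so x = 1.
Check: 62^1 ≡ 62 (mod 83).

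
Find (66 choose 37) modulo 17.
5

Using Lucas' theorem:
Write n=66 and k=37 in base 17:
n in base 17: [3, 15]
k in base 17: [2, 3]
C(66,37) mod 17 = ∏ C(n_i, k_i) mod 17
Digit binomials (mod 17): C(3,2) = 3; C(15,3) = 455 ≡ 13
Product: 3 × 13 = 39 ≡ 5 (mod 17)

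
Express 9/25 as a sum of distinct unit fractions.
1/3 + 1/38 + 1/2850

Greedy algorithm:
9/25: ceiling(25/9) = 3, use 1/3
2/75: ceiling(75/2) = 38, use 1/38
1/2850: ceiling(2850/1) = 2850, use 1/2850
Result: 9/25 = 1/3 + 1/38 + 1/2850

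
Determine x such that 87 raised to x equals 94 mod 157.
95

Baby-step giant-step with step n = ⌈√157⌉ = 13.
Baby steps 87^j mod 157 (j:value) for j=0..12: 0:1, 1:87, 2:33, 3:45, 4:147, 5:72, 6:141, 7:21, 8:100, 9:65, 10:3, 11:104, 12:99.
Giant-step multiplier: 87^(-13) ≡ 87^(156-13) = 87^143 ≡ 107 (mod 157).
Giant steps γ_i = 94·107^i mod 157: γ_0=94, γ_1=10, γ_2=128, γ_3=37, γ_4=34, γ_5=27, γ_6=63, γ_7=147 (in table at j=4).
x = i·n + j = 7·13 + 4 = 95.
Check: 87^95 ≡ 94 (mod 157).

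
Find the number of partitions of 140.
15065878135

p(n) counts ways to write n as a sum of positive integers (order ignored).
Euler's pentagonal recurrence: p(k) = p(k-1) + p(k-2) - p(k-5) - p(k-7) + p(k-12) + p(k-15) - ... (offsets j(3j∓1)/2, signs ++--, p(0)=1, p(<0)=0).
DP table for k = 0..139: p(0)=1, p(1)=1, p(2)=2, p(3)=3, p(4)=5, p(5)=7, p(6)=11, p(7)=15, p(8)=22, p(9)=30, p(10)=42, p(11)=56, p(12)=77, p(13)=101, p(14)=135, p(15)=176, p(16)=231, p(17)=297, p(18)=385, p(19)=490, p(20)=627, p(21)=792, p(22)=1002, p(23)=1255, p(24)=1575, p(25)=1958, p(26)=2436, p(27)=3010, p(28)=3718, p(29)=4565, p(30)=5604, p(31)=6842, p(32)=8349, p(33)=10143, p(34)=12310, p(35)=14883, p(36)=17977, p(37)=21637, p(38)=26015, p(39)=31185, p(40)=37338, p(41)=44583, p(42)=53174, p(43)=63261, p(44)=75175, p(45)=89134, p(46)=105558, p(47)=124754, p(48)=147273, p(49)=173525, p(50)=204226, p(51)=239943, p(52)=281589, p(53)=329931, p(54)=386155, p(55)=451276, p(56)=526823, p(57)=614154, p(58)=715220, p(59)=831820, p(60)=966467, p(61)=1121505, p(62)=1300156, p(63)=1505499, p(64)=1741630, p(65)=2012558, p(66)=2323520, p(67)=2679689, p(68)=3087735, p(69)=3554345, p(70)=4087968, p(71)=4697205, p(72)=5392783, p(73)=6185689, p(74)=7089500, p(75)=8118264, p(76)=9289091, p(77)=10619863, p(78)=12132164, p(79)=13848650, p(80)=15796476, p(81)=18004327, p(82)=20506255, p(83)=23338469, p(84)=26543660, p(85)=30167357, p(86)=34262962, p(87)=38887673, p(88)=44108109, p(89)=49995925, p(90)=56634173, p(91)=64112359, p(92)=72533807, p(93)=82010177, p(94)=92669720, p(95)=104651419, p(96)=118114304, p(97)=133230930, p(98)=150198136, p(99)=169229875, p(100)=190569292, p(101)=214481126, p(102)=241265379, p(103)=271248950, p(104)=304801365, p(105)=342325709, p(106)=384276336, p(107)=431149389, p(108)=483502844, p(109)=541946240, p(110)=607163746, p(111)=679903203, p(112)=761002156, p(113)=851376628, p(114)=952050665, p(115)=1064144451, p(116)=1188908248, p(117)=1327710076, p(118)=1482074143, p(119)=1653668665, p(120)=1844349560, p(121)=2056148051, p(122)=2291320912, p(123)=2552338241, p(124)=2841940500, p(125)=3163127352, p(126)=3519222692, p(127)=3913864295, p(128)=4351078600, p(129)=4835271870, p(130)=5371315400, p(131)=5964539504, p(132)=6620830889, p(133)=7346629512, p(134)=8149040695, p(135)=9035836076, p(136)=10015581680, p(137)=11097645016, p(138)=12292341831, p(139)=13610949895.
Final step: p(140) = p(139) + p(138) - p(135) - p(133) + p(128) + p(125) - p(118) - p(114) + p(105) + p(100) - p(89) - p(83) + p(70) + p(63) - p(48) - p(40) + p(23) + p(14)
= 13610949895 + 12292341831 - 9035836076 - 7346629512 + 4351078600 + 3163127352 - 1482074143 - 952050665 + 342325709 + 190569292 - 49995925 - 23338469 + 4087968 + 1505499 - 147273 - 37338 + 1255 + 135
= 15065878135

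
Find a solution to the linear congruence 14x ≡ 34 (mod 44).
x ≡ 15 (mod 22)

gcd(14, 44) = 2, which divides 34, so solutions exist.
Divide through by 2: 7x ≡ 17 (mod 22).
Find 7^(-1) mod 22 by the extended Euclidean algorithm:
22 = 3 × 7 + 1  ⟹  1 = (1)·22 + (-3)·7
So (-3)·7 ≡ 1 (mod 22), i.e. 7^(-1) ≡ -3 ≡ 19 (mod 22).
x ≡ 19 × 17 = 323 ≡ 15 (mod 22).
Check: 14 × 15 = 210 ≡ 34 (mod 44).
x ≡ 15 (mod 22), giving 2 solutions mod 44.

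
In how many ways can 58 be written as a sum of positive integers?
715220

p(n) counts ways to write n as a sum of positive integers (order ignored).
Euler's pentagonal recurrence: p(k) = p(k-1) + p(k-2) - p(k-5) - p(k-7) + p(k-12) + p(k-15) - ... (offsets j(3j∓1)/2, signs ++--, p(0)=1, p(<0)=0).
DP table for k = 0..57: p(0)=1, p(1)=1, p(2)=2, p(3)=3, p(4)=5, p(5)=7, p(6)=11, p(7)=15, p(8)=22, p(9)=30, p(10)=42, p(11)=56, p(12)=77, p(13)=101, p(14)=135, p(15)=176, p(16)=231, p(17)=297, p(18)=385, p(19)=490, p(20)=627, p(21)=792, p(22)=1002, p(23)=1255, p(24)=1575, p(25)=1958, p(26)=2436, p(27)=3010, p(28)=3718, p(29)=4565, p(30)=5604, p(31)=6842, p(32)=8349, p(33)=10143, p(34)=12310, p(35)=14883, p(36)=17977, p(37)=21637, p(38)=26015, p(39)=31185, p(40)=37338, p(41)=44583, p(42)=53174, p(43)=63261, p(44)=75175, p(45)=89134, p(46)=105558, p(47)=124754, p(48)=147273, p(49)=173525, p(50)=204226, p(51)=239943, p(52)=281589, p(53)=329931, p(54)=386155, p(55)=451276, p(56)=526823, p(57)=614154.
Final step: p(58) = p(57) + p(56) - p(53) - p(51) + p(46) + p(43) - p(36) - p(32) + p(23) + p(18) - p(7) - p(1)
= 614154 + 526823 - 329931 - 239943 + 105558 + 63261 - 17977 - 8349 + 1255 + 385 - 15 - 1
= 715220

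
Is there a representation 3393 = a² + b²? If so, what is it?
12² + 57² (a=12, b=57)

Factorization: 3393 = 3^2 × 13 × 29
By Fermat: n is sum of two squares iff every prime p ≡ 3 (mod 4) appears to even power.
All primes ≡ 3 (mod 4) appear to even power.
Search a = 0, 1, 2, … for 3393 - a² a perfect square: first hit at a = 12: 3393 - 144 = 3249 = 57².
3393 = 12² + 57² = 144 + 3249 ✓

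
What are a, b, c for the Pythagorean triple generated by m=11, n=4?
(105, 88, 137)

Euclid's formula: a = m² - n², b = 2mn, c = m² + n²
m = 11, n = 4
a = 11² - 4² = 121 - 16 = 105
b = 2 × 11 × 4 = 88
c = 11² + 4² = 121 + 16 = 137
Verification: 105² + 88² = 11025 + 7744 = 18769 = 137² ✓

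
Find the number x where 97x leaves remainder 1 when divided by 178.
167

gcd(97, 178) = 1, so the inverse exists.
Extended Euclidean algorithm on (178, 97):
178 = 1 × 97 + 81  ⟹  81 = (1)·178 + (-1)·97
97 = 1 × 81 + 16  ⟹  16 = (-1)·178 + (2)·97
81 = 5 × 16 + 1  ⟹  1 = (6)·178 + (-11)·97
So (-11)·97 ≡ 1 (mod 178), i.e. 97^(-1) ≡ -11 ≡ 167 (mod 178).
Check: 97 × 167 = 16199 ≡ 1 (mod 178)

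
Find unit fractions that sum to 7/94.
1/14 + 1/329

Greedy algorithm:
7/94: ceiling(94/7) = 14, use 1/14
1/329: ceiling(329/1) = 329, use 1/329
Result: 7/94 = 1/14 + 1/329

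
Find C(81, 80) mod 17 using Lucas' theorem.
13

Using Lucas' theorem:
Write n=81 and k=80 in base 17:
n in base 17: [4, 13]
k in base 17: [4, 12]
C(81,80) mod 17 = ∏ C(n_i, k_i) mod 17
Digit binomials (mod 17): C(4,4) = 1; C(13,12) = 13
Product: 1 × 13 = 13 ≡ 13 (mod 17)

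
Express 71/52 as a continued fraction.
[1; 2, 1, 2, 1, 4]

Euclidean algorithm steps:
71 = 1 × 52 + 19
52 = 2 × 19 + 14
19 = 1 × 14 + 5
14 = 2 × 5 + 4
5 = 1 × 4 + 1
4 = 4 × 1 + 0
Continued fraction: [1; 2, 1, 2, 1, 4]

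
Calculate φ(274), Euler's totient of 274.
136

274 = 2 × 137
φ(n) = n × ∏(1 - 1/p) for each prime p dividing n
φ(274) = 274 × (1 - 1/2) × (1 - 1/137) = 136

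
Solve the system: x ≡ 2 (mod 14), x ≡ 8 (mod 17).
212

Using Chinese Remainder Theorem:
M = 14 × 17 = 238
M1 = 17, M2 = 14
y1 = 17^(-1) mod 14 = 5
y2 = 14^(-1) mod 17 = 11
x = (2×17×5 + 8×14×11) mod 238 = 212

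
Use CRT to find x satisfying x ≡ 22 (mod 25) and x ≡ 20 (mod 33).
647

Using Chinese Remainder Theorem:
M = 25 × 33 = 825
M1 = 33, M2 = 25
y1 = 33^(-1) mod 25 = 22
y2 = 25^(-1) mod 33 = 4
x = (22×33×22 + 20×25×4) mod 825 = 647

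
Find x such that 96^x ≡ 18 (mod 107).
57

Baby-step giant-step with step n = ⌈√107⌉ = 11.
Baby steps 96^j mod 107 (j:value) for j=0..10: 0:1, 1:96, 2:14, 3:60, 4:89, 5:91, 6:69, 7:97, 8:3, 9:74, 10:42.
Giant-step multiplier: 96^(-11) ≡ 96^(106-11) = 96^95 ≡ 22 (mod 107).
Giant steps γ_i = 18·22^i mod 107: γ_0=18, γ_1=75, γ_2=45, γ_3=27, γ_4=59, γ_5=14 (in table at j=2).
x = i·n + j = 5·11 + 2 = 57.
Check: 96^57 ≡ 18 (mod 107).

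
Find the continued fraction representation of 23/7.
[3; 3, 2]

Euclidean algorithm steps:
23 = 3 × 7 + 2
7 = 3 × 2 + 1
2 = 2 × 1 + 0
Continued fraction: [3; 3, 2]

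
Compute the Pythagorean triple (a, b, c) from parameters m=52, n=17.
(2415, 1768, 2993)

Euclid's formula: a = m² - n², b = 2mn, c = m² + n²
m = 52, n = 17
a = 52² - 17² = 2704 - 289 = 2415
b = 2 × 52 × 17 = 1768
c = 52² + 17² = 2704 + 289 = 2993
Verification: 2415² + 1768² = 5832225 + 3125824 = 8958049 = 2993² ✓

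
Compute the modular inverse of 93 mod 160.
117

gcd(93, 160) = 1, so the inverse exists.
Extended Euclidean algorithm on (160, 93):
160 = 1 × 93 + 67  ⟹  67 = (1)·160 + (-1)·93
93 = 1 × 67 + 26  ⟹  26 = (-1)·160 + (2)·93
67 = 2 × 26 + 15  ⟹  15 = (3)·160 + (-5)·93
26 = 1 × 15 + 11  ⟹  11 = (-4)·160 + (7)·93
15 = 1 × 11 + 4  ⟹  4 = (7)·160 + (-12)·93
11 = 2 × 4 + 3  ⟹  3 = (-18)·160 + (31)·93
4 = 1 × 3 + 1  ⟹  1 = (25)·160 + (-43)·93
So (-43)·93 ≡ 1 (mod 160), i.e. 93^(-1) ≡ -43 ≡ 117 (mod 160).
Check: 93 × 117 = 10881 ≡ 1 (mod 160)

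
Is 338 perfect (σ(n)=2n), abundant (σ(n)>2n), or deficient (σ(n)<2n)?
deficient

Proper divisors of 338: sum = 1 + 2 + 13 + 26 + 169 = 211
Since 211 < 338, 338 is deficient.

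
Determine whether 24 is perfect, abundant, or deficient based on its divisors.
abundant

Proper divisors of 24: sum = 1 + 2 + 3 + 4 + 6 + 8 + 12 = 36
Since 36 > 24, 24 is abundant.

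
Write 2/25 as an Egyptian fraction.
1/13 + 1/325

Greedy algorithm:
2/25: ceiling(25/2) = 13, use 1/13
1/325: ceiling(325/1) = 325, use 1/325
Result: 2/25 = 1/13 + 1/325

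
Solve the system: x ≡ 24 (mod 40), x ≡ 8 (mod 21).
344

Using Chinese Remainder Theorem:
M = 40 × 21 = 840
M1 = 21, M2 = 40
y1 = 21^(-1) mod 40 = 21
y2 = 40^(-1) mod 21 = 10
x = (24×21×21 + 8×40×10) mod 840 = 344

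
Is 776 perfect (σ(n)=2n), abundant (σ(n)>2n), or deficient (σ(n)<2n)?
deficient

Proper divisors of 776: sum = 1 + 2 + 4 + 8 + 97 + 194 + 388 = 694
Since 694 < 776, 776 is deficient.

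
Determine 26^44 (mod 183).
16

Repeated squaring. Binary of 44 = 101100.
26^1 ≡ 26 (mod 183); 26^2 ≡ 127 (mod 183); 26^4 ≡ 25 (mod 183); 26^8 ≡ 76 (mod 183); 26^16 ≡ 103 (mod 183); 26^32 ≡ 178 (mod 183)
26^44 = 26^4 × 26^8 × 26^32 ≡ 16 (mod 183)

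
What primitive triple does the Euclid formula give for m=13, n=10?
(69, 260, 269)

Euclid's formula: a = m² - n², b = 2mn, c = m² + n²
m = 13, n = 10
a = 13² - 10² = 169 - 100 = 69
b = 2 × 13 × 10 = 260
c = 13² + 10² = 169 + 100 = 269
Verification: 69² + 260² = 4761 + 67600 = 72361 = 269² ✓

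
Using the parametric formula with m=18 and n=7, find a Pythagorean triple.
(275, 252, 373)

Euclid's formula: a = m² - n², b = 2mn, c = m² + n²
m = 18, n = 7
a = 18² - 7² = 324 - 49 = 275
b = 2 × 18 × 7 = 252
c = 18² + 7² = 324 + 49 = 373
Verification: 275² + 252² = 75625 + 63504 = 139129 = 373² ✓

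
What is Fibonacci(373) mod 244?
233

Matrix identity: Q^n = [[F_(n+1), F_n], [F_n, F_(n-1)]] with Q = [[1,1],[1,0]].
n = 373 = 101110101₂. Square-and-multiply, entries mod 244:
Q^1 = [[1,1],[1,0]]
Q^2 = (Q^1)² = [[2,1],[1,1]]
Q^5 = (Q^2)²·Q = [[8,5],[5,3]]
Q^11 = (Q^5)²·Q = [[144,89],[89,55]]
Q^23 = (Q^11)²·Q = [[8,109],[109,143]]
Q^46 = (Q^23)² = [[233,111],[111,122]]
Q^93 = (Q^46)²·Q = [[119,242],[242,121]]
Q^186 = (Q^93)² = [[13,8],[8,5]]
Q^373 = (Q^186)²·Q = [[133,233],[233,144]]
F_373 mod 244 = Q^373[0][1] = 233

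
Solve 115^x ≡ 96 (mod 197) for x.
150

Baby-step giant-step with step n = ⌈√197⌉ = 15.
Baby steps 115^j mod 197 (j:value) for j=0..14: 0:1, 1:115, 2:26, 3:35, 4:85, 5:122, 6:43, 7:20, 8:133, 9:126, 10:109, 11:124, 12:76, 13:72, 14:6.
Giant-step multiplier: 115^(-15) ≡ 115^(196-15) = 115^181 ≡ 2 (mod 197).
Giant steps γ_i = 96·2^i mod 197: γ_0=96, γ_1=192, γ_2=187, γ_3=177, γ_4=157, γ_5=117, γ_6=37, γ_7=74, γ_8=148, γ_9=99, γ_10=1 (in table at j=0).
x = i·n + j = 10·15 + 0 = 150.
Check: 115^150 ≡ 96 (mod 197).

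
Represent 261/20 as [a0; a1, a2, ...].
[13; 20]

Euclidean algorithm steps:
261 = 13 × 20 + 1
20 = 20 × 1 + 0
Continued fraction: [13; 20]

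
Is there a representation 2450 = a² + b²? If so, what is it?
7² + 49² (a=7, b=49)

Factorization: 2450 = 2 × 5^2 × 7^2
By Fermat: n is sum of two squares iff every prime p ≡ 3 (mod 4) appears to even power.
All primes ≡ 3 (mod 4) appear to even power.
Search a = 0, 1, 2, … for 2450 - a² a perfect square: first hit at a = 7: 2450 - 49 = 2401 = 49².
2450 = 7² + 49² = 49 + 2401 ✓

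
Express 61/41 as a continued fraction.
[1; 2, 20]

Euclidean algorithm steps:
61 = 1 × 41 + 20
41 = 2 × 20 + 1
20 = 20 × 1 + 0
Continued fraction: [1; 2, 20]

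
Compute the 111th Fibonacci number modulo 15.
4

Matrix identity: Q^n = [[F_(n+1), F_n], [F_n, F_(n-1)]] with Q = [[1,1],[1,0]].
n = 111 = 1101111₂. Square-and-multiply, entries mod 15:
Q^1 = [[1,1],[1,0]]
Q^3 = (Q^1)²·Q = [[3,2],[2,1]]
Q^6 = (Q^3)² = [[13,8],[8,5]]
Q^13 = (Q^6)²·Q = [[2,8],[8,9]]
Q^27 = (Q^13)²·Q = [[6,8],[8,13]]
Q^55 = (Q^27)²·Q = [[12,10],[10,2]]
Q^111 = (Q^55)²·Q = [[9,4],[4,5]]
F_111 mod 15 = Q^111[0][1] = 4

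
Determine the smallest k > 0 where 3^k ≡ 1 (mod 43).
42

43 is prime, so ord(3) divides φ(43) = 42.
Divisors of 42: 1, 2, 3, 6, 7, 14, 21, 42.
Repeated squaring: 3^1 ≡ 3, 3^2 ≡ 9, 3^4 ≡ 38, 3^8 ≡ 25, 3^16 ≡ 23, 3^32 ≡ 13 (mod 43).
Test 3^d mod 43 for each divisor d in increasing order:
3^1 ≡ 3
3^2 ≡ 9
3^3 = 3^2·3^1 ≡ 27
3^6 = 3^4·3^2 ≡ 41
3^7 = 3^4·3^2·3^1 ≡ 37
3^14 = 3^8·3^4·3^2 ≡ 36
3^21 = 3^16·3^4·3^1 ≡ 42
3^42 = 3^32·3^8·3^2 ≡ 1  ← first divisor giving 1
The order is 42.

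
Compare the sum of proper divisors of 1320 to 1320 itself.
abundant

Proper divisors of 1320: sum = 1 + 2 + 3 + 4 + 5 + 6 + 8 + 10 + ... + 264 + 330 + 440 + 660 (31 divisors) = 3000
Since 3000 > 1320, 1320 is abundant.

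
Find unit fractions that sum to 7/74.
1/11 + 1/272 + 1/110704

Greedy algorithm:
7/74: ceiling(74/7) = 11, use 1/11
3/814: ceiling(814/3) = 272, use 1/272
1/110704: ceiling(110704/1) = 110704, use 1/110704
Result: 7/74 = 1/11 + 1/272 + 1/110704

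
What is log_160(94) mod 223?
88

Baby-step giant-step with step n = ⌈√223⌉ = 15.
Baby steps 160^j mod 223 (j:value) for j=0..14: 0:1, 1:160, 2:178, 3:159, 4:18, 5:204, 6:82, 7:186, 8:101, 9:104, 10:138, 11:3, 12:34, 13:88, 14:31.
Giant-step multiplier: 160^(-15) ≡ 160^(222-15) = 160^207 ≡ 95 (mod 223).
Giant steps γ_i = 94·95^i mod 223: γ_0=94, γ_1=10, γ_2=58, γ_3=158, γ_4=69, γ_5=88 (in table at j=13).
x = i·n + j = 5·15 + 13 = 88.
Check: 160^88 ≡ 94 (mod 223).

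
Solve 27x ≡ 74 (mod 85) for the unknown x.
x ≡ 72 (mod 85)

gcd(27, 85) = 1, which divides 74, so solutions exist.
Find 27^(-1) mod 85 by the extended Euclidean algorithm:
85 = 3 × 27 + 4  ⟹  4 = (1)·85 + (-3)·27
27 = 6 × 4 + 3  ⟹  3 = (-6)·85 + (19)·27
4 = 1 × 3 + 1  ⟹  1 = (7)·85 + (-22)·27
So (-22)·27 ≡ 1 (mod 85), i.e. 27^(-1) ≡ -22 ≡ 63 (mod 85).
x ≡ 63 × 74 = 4662 ≡ 72 (mod 85).
Check: 27 × 72 = 1944 ≡ 74 (mod 85).
Unique solution: x ≡ 72 (mod 85)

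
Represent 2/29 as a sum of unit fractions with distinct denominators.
1/15 + 1/435

Greedy algorithm:
2/29: ceiling(29/2) = 15, use 1/15
1/435: ceiling(435/1) = 435, use 1/435
Result: 2/29 = 1/15 + 1/435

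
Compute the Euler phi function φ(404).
200

404 = 2^2 × 101
φ(n) = n × ∏(1 - 1/p) for each prime p dividing n
φ(404) = 404 × (1 - 1/2) × (1 - 1/101) = 200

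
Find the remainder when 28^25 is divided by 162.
28

Repeated squaring. Binary of 25 = 11001.
28^1 ≡ 28 (mod 162); 28^2 ≡ 136 (mod 162); 28^4 ≡ 28 (mod 162); 28^8 ≡ 136 (mod 162); 28^16 ≡ 28 (mod 162)
28^25 = 28^1 × 28^8 × 28^16 ≡ 28 (mod 162)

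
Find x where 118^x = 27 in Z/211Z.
153

Baby-step giant-step with step n = ⌈√211⌉ = 15.
Baby steps 118^j mod 211 (j:value) for j=0..14: 0:1, 1:118, 2:209, 3:186, 4:4, 5:50, 6:203, 7:111, 8:16, 9:200, 10:179, 11:22, 12:64, 13:167, 14:83.
Giant-step multiplier: 118^(-15) ≡ 118^(210-15) = 118^195 ≡ 12 (mod 211).
Giant steps γ_i = 27·12^i mod 211: γ_0=27, γ_1=113, γ_2=90, γ_3=25, γ_4=89, γ_5=13, γ_6=156, γ_7=184, γ_8=98, γ_9=121, γ_10=186 (in table at j=3).
x = i·n + j = 10·15 + 3 = 153.
Check: 118^153 ≡ 27 (mod 211).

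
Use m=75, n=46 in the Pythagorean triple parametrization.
(3509, 6900, 7741)

Euclid's formula: a = m² - n², b = 2mn, c = m² + n²
m = 75, n = 46
a = 75² - 46² = 5625 - 2116 = 3509
b = 2 × 75 × 46 = 6900
c = 75² + 46² = 5625 + 2116 = 7741
Verification: 3509² + 6900² = 12313081 + 47610000 = 59923081 = 7741² ✓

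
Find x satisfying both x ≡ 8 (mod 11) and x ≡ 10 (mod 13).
140

Using Chinese Remainder Theorem:
M = 11 × 13 = 143
M1 = 13, M2 = 11
y1 = 13^(-1) mod 11 = 6
y2 = 11^(-1) mod 13 = 6
x = (8×13×6 + 10×11×6) mod 143 = 140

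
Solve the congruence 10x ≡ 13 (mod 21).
x ≡ 16 (mod 21)

gcd(10, 21) = 1, which divides 13, so solutions exist.
Find 10^(-1) mod 21 by the extended Euclidean algorithm:
21 = 2 × 10 + 1  ⟹  1 = (1)·21 + (-2)·10
So (-2)·10 ≡ 1 (mod 21), i.e. 10^(-1) ≡ -2 ≡ 19 (mod 21).
x ≡ 19 × 13 = 247 ≡ 16 (mod 21).
Check: 10 × 16 = 160 ≡ 13 (mod 21).
Unique solution: x ≡ 16 (mod 21)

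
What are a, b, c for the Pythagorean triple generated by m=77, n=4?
(5913, 616, 5945)

Euclid's formula: a = m² - n², b = 2mn, c = m² + n²
m = 77, n = 4
a = 77² - 4² = 5929 - 16 = 5913
b = 2 × 77 × 4 = 616
c = 77² + 4² = 5929 + 16 = 5945
Verification: 5913² + 616² = 34963569 + 379456 = 35343025 = 5945² ✓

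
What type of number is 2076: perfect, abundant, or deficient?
abundant

Proper divisors of 2076: sum = 1 + 2 + 3 + 4 + 6 + 12 + 173 + 346 + 519 + 692 + 1038 = 2796
Since 2796 > 2076, 2076 is abundant.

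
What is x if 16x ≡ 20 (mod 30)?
x ≡ 5 (mod 15)

gcd(16, 30) = 2, which divides 20, so solutions exist.
Divide through by 2: 8x ≡ 10 (mod 15).
Find 8^(-1) mod 15 by the extended Euclidean algorithm:
15 = 1 × 8 + 7  ⟹  7 = (1)·15 + (-1)·8
8 = 1 × 7 + 1  ⟹  1 = (-1)·15 + (2)·8
So (2)·8 ≡ 1 (mod 15), i.e. 8^(-1) ≡ 2 (mod 15).
x ≡ 2 × 10 = 20 ≡ 5 (mod 15).
Check: 16 × 5 = 80 ≡ 20 (mod 30).
x ≡ 5 (mod 15), giving 2 solutions mod 30.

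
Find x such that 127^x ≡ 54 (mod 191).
108

Baby-step giant-step with step n = ⌈√191⌉ = 14.
Baby steps 127^j mod 191 (j:value) for j=0..13: 0:1, 1:127, 2:85, 3:99, 4:158, 5:11, 6:60, 7:171, 8:134, 9:19, 10:121, 11:87, 12:162, 13:137.
Giant-step multiplier: 127^(-14) ≡ 127^(190-14) = 127^176 ≡ 138 (mod 191).
Giant steps γ_i = 54·138^i mod 191: γ_0=54, γ_1=3, γ_2=32, γ_3=23, γ_4=118, γ_5=49, γ_6=77, γ_7=121 (in table at j=10).
x = i·n + j = 7·14 + 10 = 108.
Check: 127^108 ≡ 54 (mod 191).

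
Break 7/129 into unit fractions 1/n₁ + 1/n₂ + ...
1/19 + 1/613 + 1/1502463

Greedy algorithm:
7/129: ceiling(129/7) = 19, use 1/19
4/2451: ceiling(2451/4) = 613, use 1/613
1/1502463: ceiling(1502463/1) = 1502463, use 1/1502463
Result: 7/129 = 1/19 + 1/613 + 1/1502463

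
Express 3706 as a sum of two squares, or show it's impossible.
15² + 59² (a=15, b=59)

Factorization: 3706 = 2 × 17 × 109
By Fermat: n is sum of two squares iff every prime p ≡ 3 (mod 4) appears to even power.
All primes ≡ 3 (mod 4) appear to even power.
Search a = 0, 1, 2, … for 3706 - a² a perfect square: first hit at a = 15: 3706 - 225 = 3481 = 59².
3706 = 15² + 59² = 225 + 3481 ✓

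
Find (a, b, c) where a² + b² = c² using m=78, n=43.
(4235, 6708, 7933)

Euclid's formula: a = m² - n², b = 2mn, c = m² + n²
m = 78, n = 43
a = 78² - 43² = 6084 - 1849 = 4235
b = 2 × 78 × 43 = 6708
c = 78² + 43² = 6084 + 1849 = 7933
Verification: 4235² + 6708² = 17935225 + 44997264 = 62932489 = 7933² ✓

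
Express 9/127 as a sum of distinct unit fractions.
1/15 + 1/239 + 1/65043 + 1/4935625448 + 1/48720797120954775960

Greedy algorithm:
9/127: ceiling(127/9) = 15, use 1/15
8/1905: ceiling(1905/8) = 239, use 1/239
7/455295: ceiling(455295/7) = 65043, use 1/65043
2/9871250895: ceiling(9871250895/2) = 4935625448, use 1/4935625448
1/48720797120954775960: ceiling(48720797120954775960/1) = 48720797120954775960, use 1/48720797120954775960
Result: 9/127 = 1/15 + 1/239 + 1/65043 + 1/4935625448 + 1/48720797120954775960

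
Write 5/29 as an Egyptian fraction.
1/6 + 1/174

Greedy algorithm:
5/29: ceiling(29/5) = 6, use 1/6
1/174: ceiling(174/1) = 174, use 1/174
Result: 5/29 = 1/6 + 1/174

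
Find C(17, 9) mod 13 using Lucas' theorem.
0

Using Lucas' theorem:
Write n=17 and k=9 in base 13:
n in base 13: [1, 4]
k in base 13: [0, 9]
C(17,9) mod 13 = ∏ C(n_i, k_i) mod 13
Digit binomials (mod 13): C(1,0) = 1; C(4,9) = 0 (k_i > n_i)
Product: 1 × 0 = 0 ≡ 0 (mod 13)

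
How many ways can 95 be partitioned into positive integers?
104651419

p(n) counts ways to write n as a sum of positive integers (order ignored).
Euler's pentagonal recurrence: p(k) = p(k-1) + p(k-2) - p(k-5) - p(k-7) + p(k-12) + p(k-15) - ... (offsets j(3j∓1)/2, signs ++--, p(0)=1, p(<0)=0).
DP table for k = 0..94: p(0)=1, p(1)=1, p(2)=2, p(3)=3, p(4)=5, p(5)=7, p(6)=11, p(7)=15, p(8)=22, p(9)=30, p(10)=42, p(11)=56, p(12)=77, p(13)=101, p(14)=135, p(15)=176, p(16)=231, p(17)=297, p(18)=385, p(19)=490, p(20)=627, p(21)=792, p(22)=1002, p(23)=1255, p(24)=1575, p(25)=1958, p(26)=2436, p(27)=3010, p(28)=3718, p(29)=4565, p(30)=5604, p(31)=6842, p(32)=8349, p(33)=10143, p(34)=12310, p(35)=14883, p(36)=17977, p(37)=21637, p(38)=26015, p(39)=31185, p(40)=37338, p(41)=44583, p(42)=53174, p(43)=63261, p(44)=75175, p(45)=89134, p(46)=105558, p(47)=124754, p(48)=147273, p(49)=173525, p(50)=204226, p(51)=239943, p(52)=281589, p(53)=329931, p(54)=386155, p(55)=451276, p(56)=526823, p(57)=614154, p(58)=715220, p(59)=831820, p(60)=966467, p(61)=1121505, p(62)=1300156, p(63)=1505499, p(64)=1741630, p(65)=2012558, p(66)=2323520, p(67)=2679689, p(68)=3087735, p(69)=3554345, p(70)=4087968, p(71)=4697205, p(72)=5392783, p(73)=6185689, p(74)=7089500, p(75)=8118264, p(76)=9289091, p(77)=10619863, p(78)=12132164, p(79)=13848650, p(80)=15796476, p(81)=18004327, p(82)=20506255, p(83)=23338469, p(84)=26543660, p(85)=30167357, p(86)=34262962, p(87)=38887673, p(88)=44108109, p(89)=49995925, p(90)=56634173, p(91)=64112359, p(92)=72533807, p(93)=82010177, p(94)=92669720.
Final step: p(95) = p(94) + p(93) - p(90) - p(88) + p(83) + p(80) - p(73) - p(69) + p(60) + p(55) - p(44) - p(38) + p(25) + p(18) - p(3)
= 92669720 + 82010177 - 56634173 - 44108109 + 23338469 + 15796476 - 6185689 - 3554345 + 966467 + 451276 - 75175 - 26015 + 1958 + 385 - 3
= 104651419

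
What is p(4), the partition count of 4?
5

p(n) counts ways to write n as a sum of positive integers (order ignored).
Examples: 4; 3 + 1; 2 + 2; 2 + 1 + 1; 1 + 1 + 1 + 1
p(4) = 5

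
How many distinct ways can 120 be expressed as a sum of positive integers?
1844349560

p(n) counts ways to write n as a sum of positive integers (order ignored).
Euler's pentagonal recurrence: p(k) = p(k-1) + p(k-2) - p(k-5) - p(k-7) + p(k-12) + p(k-15) - ... (offsets j(3j∓1)/2, signs ++--, p(0)=1, p(<0)=0).
DP table for k = 0..119: p(0)=1, p(1)=1, p(2)=2, p(3)=3, p(4)=5, p(5)=7, p(6)=11, p(7)=15, p(8)=22, p(9)=30, p(10)=42, p(11)=56, p(12)=77, p(13)=101, p(14)=135, p(15)=176, p(16)=231, p(17)=297, p(18)=385, p(19)=490, p(20)=627, p(21)=792, p(22)=1002, p(23)=1255, p(24)=1575, p(25)=1958, p(26)=2436, p(27)=3010, p(28)=3718, p(29)=4565, p(30)=5604, p(31)=6842, p(32)=8349, p(33)=10143, p(34)=12310, p(35)=14883, p(36)=17977, p(37)=21637, p(38)=26015, p(39)=31185, p(40)=37338, p(41)=44583, p(42)=53174, p(43)=63261, p(44)=75175, p(45)=89134, p(46)=105558, p(47)=124754, p(48)=147273, p(49)=173525, p(50)=204226, p(51)=239943, p(52)=281589, p(53)=329931, p(54)=386155, p(55)=451276, p(56)=526823, p(57)=614154, p(58)=715220, p(59)=831820, p(60)=966467, p(61)=1121505, p(62)=1300156, p(63)=1505499, p(64)=1741630, p(65)=2012558, p(66)=2323520, p(67)=2679689, p(68)=3087735, p(69)=3554345, p(70)=4087968, p(71)=4697205, p(72)=5392783, p(73)=6185689, p(74)=7089500, p(75)=8118264, p(76)=9289091, p(77)=10619863, p(78)=12132164, p(79)=13848650, p(80)=15796476, p(81)=18004327, p(82)=20506255, p(83)=23338469, p(84)=26543660, p(85)=30167357, p(86)=34262962, p(87)=38887673, p(88)=44108109, p(89)=49995925, p(90)=56634173, p(91)=64112359, p(92)=72533807, p(93)=82010177, p(94)=92669720, p(95)=104651419, p(96)=118114304, p(97)=133230930, p(98)=150198136, p(99)=169229875, p(100)=190569292, p(101)=214481126, p(102)=241265379, p(103)=271248950, p(104)=304801365, p(105)=342325709, p(106)=384276336, p(107)=431149389, p(108)=483502844, p(109)=541946240, p(110)=607163746, p(111)=679903203, p(112)=761002156, p(113)=851376628, p(114)=952050665, p(115)=1064144451, p(116)=1188908248, p(117)=1327710076, p(118)=1482074143, p(119)=1653668665.
Final step: p(120) = p(119) + p(118) - p(115) - p(113) + p(108) + p(105) - p(98) - p(94) + p(85) + p(80) - p(69) - p(63) + p(50) + p(43) - p(28) - p(20) + p(3)
= 1653668665 + 1482074143 - 1064144451 - 851376628 + 483502844 + 342325709 - 150198136 - 92669720 + 30167357 + 15796476 - 3554345 - 1505499 + 204226 + 63261 - 3718 - 627 + 3
= 1844349560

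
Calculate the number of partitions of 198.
3345365983698

p(n) counts ways to write n as a sum of positive integers (order ignored).
Euler's pentagonal recurrence: p(k) = p(k-1) + p(k-2) - p(k-5) - p(k-7) + p(k-12) + p(k-15) - ... (offsets j(3j∓1)/2, signs ++--, p(0)=1, p(<0)=0).
DP table for k = 0..197: p(0)=1, p(1)=1, p(2)=2, p(3)=3, p(4)=5, p(5)=7, p(6)=11, p(7)=15, p(8)=22, p(9)=30, p(10)=42, p(11)=56, p(12)=77, p(13)=101, p(14)=135, p(15)=176, p(16)=231, p(17)=297, p(18)=385, p(19)=490, p(20)=627, p(21)=792, p(22)=1002, p(23)=1255, p(24)=1575, p(25)=1958, p(26)=2436, p(27)=3010, p(28)=3718, p(29)=4565, p(30)=5604, p(31)=6842, p(32)=8349, p(33)=10143, p(34)=12310, p(35)=14883, p(36)=17977, p(37)=21637, p(38)=26015, p(39)=31185, p(40)=37338, p(41)=44583, p(42)=53174, p(43)=63261, p(44)=75175, p(45)=89134, p(46)=105558, p(47)=124754, p(48)=147273, p(49)=173525, p(50)=204226, p(51)=239943, p(52)=281589, p(53)=329931, p(54)=386155, p(55)=451276, p(56)=526823, p(57)=614154, p(58)=715220, p(59)=831820, p(60)=966467, p(61)=1121505, p(62)=1300156, p(63)=1505499, p(64)=1741630, p(65)=2012558, p(66)=2323520, p(67)=2679689, p(68)=3087735, p(69)=3554345, p(70)=4087968, p(71)=4697205, p(72)=5392783, p(73)=6185689, p(74)=7089500, p(75)=8118264, p(76)=9289091, p(77)=10619863, p(78)=12132164, p(79)=13848650, p(80)=15796476, p(81)=18004327, p(82)=20506255, p(83)=23338469, p(84)=26543660, p(85)=30167357, p(86)=34262962, p(87)=38887673, p(88)=44108109, p(89)=49995925, p(90)=56634173, p(91)=64112359, p(92)=72533807, p(93)=82010177, p(94)=92669720, p(95)=104651419, p(96)=118114304, p(97)=133230930, p(98)=150198136, p(99)=169229875, p(100)=190569292, p(101)=214481126, p(102)=241265379, p(103)=271248950, p(104)=304801365, p(105)=342325709, p(106)=384276336, p(107)=431149389, p(108)=483502844, p(109)=541946240, p(110)=607163746, p(111)=679903203, p(112)=761002156, p(113)=851376628, p(114)=952050665, p(115)=1064144451, p(116)=1188908248, p(117)=1327710076, p(118)=1482074143, p(119)=1653668665, p(120)=1844349560, p(121)=2056148051, p(122)=2291320912, p(123)=2552338241, p(124)=2841940500, p(125)=3163127352, p(126)=3519222692, p(127)=3913864295, p(128)=4351078600, p(129)=4835271870, p(130)=5371315400, p(131)=5964539504, p(132)=6620830889, p(133)=7346629512, p(134)=8149040695, p(135)=9035836076, p(136)=10015581680, p(137)=11097645016, p(138)=12292341831, p(139)=13610949895, p(140)=15065878135, p(141)=16670689208, p(142)=18440293320, p(143)=20390982757, p(144)=22540654445, p(145)=24908858009, p(146)=27517052599, p(147)=30388671978, p(148)=33549419497, p(149)=37027355200, p(150)=40853235313, p(151)=45060624582, p(152)=49686288421, p(153)=54770336324, p(154)=60356673280, p(155)=66493182097, p(156)=73232243759, p(157)=80630964769, p(158)=88751778802, p(159)=97662728555, p(160)=107438159466, p(161)=118159068427, p(162)=129913904637, p(163)=142798995930, p(164)=156919475295, p(165)=172389800255, p(166)=189334822579, p(167)=207890420102, p(168)=228204732751, p(169)=250438925115, p(170)=274768617130, p(171)=301384802048, p(172)=330495499613, p(173)=362326859895, p(174)=397125074750, p(175)=435157697830, p(176)=476715857290, p(177)=522115831195, p(178)=571701605655, p(179)=625846753120, p(180)=684957390936, p(181)=749474411781, p(182)=819876908323, p(183)=896684817527, p(184)=980462880430, p(185)=1071823774337, p(186)=1171432692373, p(187)=1280011042268, p(188)=1398341745571, p(189)=1527273599625, p(190)=1667727404093, p(191)=1820701100652, p(192)=1987276856363, p(193)=2168627105469, p(194)=2366022741845, p(195)=2580840212973, p(196)=2814570987591, p(197)=3068829878530.
Final step: p(198) = p(197) + p(196) - p(193) - p(191) + p(186) + p(183) - p(176) - p(172) + p(163) + p(158) - p(147) - p(141) + p(128) + p(121) - p(106) - p(98) + p(81) + p(72) - p(53) - p(43) + p(22) + p(11)
= 3068829878530 + 2814570987591 - 2168627105469 - 1820701100652 + 1171432692373 + 896684817527 - 476715857290 - 330495499613 + 142798995930 + 88751778802 - 30388671978 - 16670689208 + 4351078600 + 2056148051 - 384276336 - 150198136 + 18004327 + 5392783 - 329931 - 63261 + 1002 + 56
= 3345365983698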